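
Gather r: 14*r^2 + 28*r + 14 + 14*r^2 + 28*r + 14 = 28*r^2 + 56*r + 28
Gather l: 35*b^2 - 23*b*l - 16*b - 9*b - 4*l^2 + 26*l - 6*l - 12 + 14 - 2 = 35*b^2 - 25*b - 4*l^2 + l*(20 - 23*b)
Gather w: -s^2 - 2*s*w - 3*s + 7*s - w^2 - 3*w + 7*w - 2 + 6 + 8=-s^2 + 4*s - w^2 + w*(4 - 2*s) + 12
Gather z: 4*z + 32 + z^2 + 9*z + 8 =z^2 + 13*z + 40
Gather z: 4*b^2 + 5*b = 4*b^2 + 5*b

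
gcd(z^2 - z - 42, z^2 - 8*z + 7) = z - 7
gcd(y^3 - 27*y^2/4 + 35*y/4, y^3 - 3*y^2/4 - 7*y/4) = y^2 - 7*y/4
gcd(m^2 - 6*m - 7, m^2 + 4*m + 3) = m + 1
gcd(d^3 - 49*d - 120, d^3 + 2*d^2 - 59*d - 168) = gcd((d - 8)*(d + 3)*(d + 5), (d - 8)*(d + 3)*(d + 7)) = d^2 - 5*d - 24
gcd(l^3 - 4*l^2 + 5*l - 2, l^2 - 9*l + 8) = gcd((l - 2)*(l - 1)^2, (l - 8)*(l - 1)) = l - 1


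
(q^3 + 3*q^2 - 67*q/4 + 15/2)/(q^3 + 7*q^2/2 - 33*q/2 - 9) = (4*q^2 - 12*q + 5)/(2*(2*q^2 - 5*q - 3))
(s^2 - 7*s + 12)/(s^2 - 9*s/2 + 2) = 2*(s - 3)/(2*s - 1)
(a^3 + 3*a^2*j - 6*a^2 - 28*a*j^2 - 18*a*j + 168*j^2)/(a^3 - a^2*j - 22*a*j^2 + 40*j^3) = (a^2 + 7*a*j - 6*a - 42*j)/(a^2 + 3*a*j - 10*j^2)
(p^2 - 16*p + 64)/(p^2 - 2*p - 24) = (-p^2 + 16*p - 64)/(-p^2 + 2*p + 24)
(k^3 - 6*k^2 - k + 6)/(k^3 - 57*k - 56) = (k^2 - 7*k + 6)/(k^2 - k - 56)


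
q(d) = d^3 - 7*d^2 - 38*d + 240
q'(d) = 3*d^2 - 14*d - 38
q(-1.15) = 272.92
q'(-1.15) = -17.93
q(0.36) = 225.46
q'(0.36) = -42.65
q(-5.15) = 113.45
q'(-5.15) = 113.67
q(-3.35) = 251.15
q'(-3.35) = 42.57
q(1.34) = 178.92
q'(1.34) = -51.37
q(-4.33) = 192.11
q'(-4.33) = 78.87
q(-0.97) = 269.36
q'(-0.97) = -21.60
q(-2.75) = 270.77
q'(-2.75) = 23.19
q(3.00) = 90.00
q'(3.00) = -53.00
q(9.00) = 60.00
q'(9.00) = 79.00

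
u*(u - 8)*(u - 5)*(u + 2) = u^4 - 11*u^3 + 14*u^2 + 80*u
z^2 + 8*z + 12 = (z + 2)*(z + 6)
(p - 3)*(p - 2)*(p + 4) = p^3 - p^2 - 14*p + 24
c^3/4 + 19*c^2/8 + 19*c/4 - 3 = (c/4 + 1)*(c - 1/2)*(c + 6)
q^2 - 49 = (q - 7)*(q + 7)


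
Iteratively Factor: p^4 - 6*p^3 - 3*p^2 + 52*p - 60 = (p + 3)*(p^3 - 9*p^2 + 24*p - 20) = (p - 2)*(p + 3)*(p^2 - 7*p + 10) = (p - 2)^2*(p + 3)*(p - 5)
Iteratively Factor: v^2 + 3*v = (v + 3)*(v)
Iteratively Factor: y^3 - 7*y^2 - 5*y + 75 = (y - 5)*(y^2 - 2*y - 15) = (y - 5)*(y + 3)*(y - 5)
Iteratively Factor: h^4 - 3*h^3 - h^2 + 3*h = (h + 1)*(h^3 - 4*h^2 + 3*h) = h*(h + 1)*(h^2 - 4*h + 3) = h*(h - 1)*(h + 1)*(h - 3)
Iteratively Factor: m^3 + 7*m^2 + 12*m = (m + 3)*(m^2 + 4*m) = (m + 3)*(m + 4)*(m)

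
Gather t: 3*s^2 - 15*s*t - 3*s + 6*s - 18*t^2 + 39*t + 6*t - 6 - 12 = 3*s^2 + 3*s - 18*t^2 + t*(45 - 15*s) - 18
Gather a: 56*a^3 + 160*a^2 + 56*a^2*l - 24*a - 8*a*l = 56*a^3 + a^2*(56*l + 160) + a*(-8*l - 24)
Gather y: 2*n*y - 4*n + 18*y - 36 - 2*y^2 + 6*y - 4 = -4*n - 2*y^2 + y*(2*n + 24) - 40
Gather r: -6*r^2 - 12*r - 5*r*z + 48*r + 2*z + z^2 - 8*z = -6*r^2 + r*(36 - 5*z) + z^2 - 6*z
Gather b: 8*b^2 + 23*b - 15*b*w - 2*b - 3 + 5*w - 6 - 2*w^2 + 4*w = 8*b^2 + b*(21 - 15*w) - 2*w^2 + 9*w - 9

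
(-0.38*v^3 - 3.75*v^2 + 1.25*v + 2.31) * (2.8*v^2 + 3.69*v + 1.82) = -1.064*v^5 - 11.9022*v^4 - 11.0291*v^3 + 4.2555*v^2 + 10.7989*v + 4.2042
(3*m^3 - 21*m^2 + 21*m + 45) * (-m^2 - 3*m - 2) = -3*m^5 + 12*m^4 + 36*m^3 - 66*m^2 - 177*m - 90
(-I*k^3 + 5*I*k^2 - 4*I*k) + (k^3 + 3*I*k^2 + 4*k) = k^3 - I*k^3 + 8*I*k^2 + 4*k - 4*I*k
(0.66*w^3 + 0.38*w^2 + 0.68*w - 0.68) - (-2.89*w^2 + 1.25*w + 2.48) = 0.66*w^3 + 3.27*w^2 - 0.57*w - 3.16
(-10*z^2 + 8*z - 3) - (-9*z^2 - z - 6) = -z^2 + 9*z + 3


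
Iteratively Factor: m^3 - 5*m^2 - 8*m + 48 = (m + 3)*(m^2 - 8*m + 16) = (m - 4)*(m + 3)*(m - 4)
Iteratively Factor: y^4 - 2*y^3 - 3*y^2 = (y)*(y^3 - 2*y^2 - 3*y) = y*(y - 3)*(y^2 + y) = y*(y - 3)*(y + 1)*(y)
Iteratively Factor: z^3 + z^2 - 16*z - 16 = (z + 1)*(z^2 - 16) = (z - 4)*(z + 1)*(z + 4)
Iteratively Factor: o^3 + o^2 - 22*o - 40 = (o + 4)*(o^2 - 3*o - 10) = (o - 5)*(o + 4)*(o + 2)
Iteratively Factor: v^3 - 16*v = (v + 4)*(v^2 - 4*v) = (v - 4)*(v + 4)*(v)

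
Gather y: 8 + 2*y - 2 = 2*y + 6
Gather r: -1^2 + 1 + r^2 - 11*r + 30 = r^2 - 11*r + 30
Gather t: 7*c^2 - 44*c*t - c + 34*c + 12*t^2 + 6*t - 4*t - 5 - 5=7*c^2 + 33*c + 12*t^2 + t*(2 - 44*c) - 10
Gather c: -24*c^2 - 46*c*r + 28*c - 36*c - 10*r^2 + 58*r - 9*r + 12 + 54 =-24*c^2 + c*(-46*r - 8) - 10*r^2 + 49*r + 66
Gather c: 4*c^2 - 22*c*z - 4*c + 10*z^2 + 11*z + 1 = 4*c^2 + c*(-22*z - 4) + 10*z^2 + 11*z + 1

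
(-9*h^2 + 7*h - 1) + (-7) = -9*h^2 + 7*h - 8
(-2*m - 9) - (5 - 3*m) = m - 14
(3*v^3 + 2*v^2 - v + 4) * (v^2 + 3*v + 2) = 3*v^5 + 11*v^4 + 11*v^3 + 5*v^2 + 10*v + 8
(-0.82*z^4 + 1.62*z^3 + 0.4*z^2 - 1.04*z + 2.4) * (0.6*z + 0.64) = -0.492*z^5 + 0.4472*z^4 + 1.2768*z^3 - 0.368*z^2 + 0.7744*z + 1.536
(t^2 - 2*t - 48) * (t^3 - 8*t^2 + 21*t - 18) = t^5 - 10*t^4 - 11*t^3 + 324*t^2 - 972*t + 864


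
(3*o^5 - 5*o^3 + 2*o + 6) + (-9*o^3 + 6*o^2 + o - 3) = 3*o^5 - 14*o^3 + 6*o^2 + 3*o + 3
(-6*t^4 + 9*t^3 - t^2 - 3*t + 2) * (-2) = 12*t^4 - 18*t^3 + 2*t^2 + 6*t - 4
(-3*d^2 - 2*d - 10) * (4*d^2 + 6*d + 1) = -12*d^4 - 26*d^3 - 55*d^2 - 62*d - 10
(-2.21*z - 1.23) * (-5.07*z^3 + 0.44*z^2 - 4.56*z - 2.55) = 11.2047*z^4 + 5.2637*z^3 + 9.5364*z^2 + 11.2443*z + 3.1365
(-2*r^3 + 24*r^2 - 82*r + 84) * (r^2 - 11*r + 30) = -2*r^5 + 46*r^4 - 406*r^3 + 1706*r^2 - 3384*r + 2520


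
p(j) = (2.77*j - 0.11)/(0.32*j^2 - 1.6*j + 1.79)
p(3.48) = 97.91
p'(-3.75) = -0.05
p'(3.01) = -188.96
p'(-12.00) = -0.03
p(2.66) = -35.97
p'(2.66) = -31.98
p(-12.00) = -0.50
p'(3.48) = -602.50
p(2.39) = -31.58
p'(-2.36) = -0.01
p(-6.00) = -0.73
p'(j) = (1.6 - 0.64*j)*(2.77*j - 0.11)/(0.32*j^2 - 1.6*j + 1.79)^2 + 2.77/(0.32*j^2 - 1.6*j + 1.79) = (-0.8864*j^2 + 0.0704000000000002*j + 4.7823)/(0.1024*j^4 - 1.024*j^3 + 3.7056*j^2 - 5.728*j + 3.2041)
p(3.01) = -64.90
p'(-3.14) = -0.04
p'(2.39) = -2.65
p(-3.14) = -0.88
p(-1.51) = -0.87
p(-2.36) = -0.90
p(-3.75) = -0.85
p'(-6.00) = -0.05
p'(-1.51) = 0.11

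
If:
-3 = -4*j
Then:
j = 3/4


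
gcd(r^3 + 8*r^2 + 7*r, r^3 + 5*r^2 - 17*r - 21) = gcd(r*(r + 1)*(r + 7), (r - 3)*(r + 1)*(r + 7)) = r^2 + 8*r + 7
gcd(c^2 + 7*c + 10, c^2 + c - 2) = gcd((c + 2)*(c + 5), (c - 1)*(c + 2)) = c + 2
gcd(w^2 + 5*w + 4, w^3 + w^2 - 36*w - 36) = w + 1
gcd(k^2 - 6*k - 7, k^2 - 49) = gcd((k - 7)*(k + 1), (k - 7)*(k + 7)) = k - 7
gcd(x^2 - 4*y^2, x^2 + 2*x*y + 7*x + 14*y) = x + 2*y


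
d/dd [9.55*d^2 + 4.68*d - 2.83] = 19.1*d + 4.68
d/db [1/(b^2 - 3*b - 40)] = (3 - 2*b)/(-b^2 + 3*b + 40)^2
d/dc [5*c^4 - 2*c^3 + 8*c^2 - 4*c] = 20*c^3 - 6*c^2 + 16*c - 4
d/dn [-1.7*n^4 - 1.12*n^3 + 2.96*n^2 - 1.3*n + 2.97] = -6.8*n^3 - 3.36*n^2 + 5.92*n - 1.3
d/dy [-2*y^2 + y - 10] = 1 - 4*y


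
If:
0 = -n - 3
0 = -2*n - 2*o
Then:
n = -3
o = 3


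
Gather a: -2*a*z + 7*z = -2*a*z + 7*z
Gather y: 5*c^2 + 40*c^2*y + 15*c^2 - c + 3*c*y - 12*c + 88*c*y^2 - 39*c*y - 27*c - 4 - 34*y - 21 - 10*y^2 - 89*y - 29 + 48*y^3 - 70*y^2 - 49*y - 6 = 20*c^2 - 40*c + 48*y^3 + y^2*(88*c - 80) + y*(40*c^2 - 36*c - 172) - 60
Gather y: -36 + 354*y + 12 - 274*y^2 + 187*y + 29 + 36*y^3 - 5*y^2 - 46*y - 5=36*y^3 - 279*y^2 + 495*y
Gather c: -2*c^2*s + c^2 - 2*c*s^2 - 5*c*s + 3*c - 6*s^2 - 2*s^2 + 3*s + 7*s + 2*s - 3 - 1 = c^2*(1 - 2*s) + c*(-2*s^2 - 5*s + 3) - 8*s^2 + 12*s - 4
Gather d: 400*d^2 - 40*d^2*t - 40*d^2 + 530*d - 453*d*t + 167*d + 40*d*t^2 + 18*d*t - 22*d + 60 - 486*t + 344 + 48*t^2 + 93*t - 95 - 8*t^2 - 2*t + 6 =d^2*(360 - 40*t) + d*(40*t^2 - 435*t + 675) + 40*t^2 - 395*t + 315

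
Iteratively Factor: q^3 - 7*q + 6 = (q - 1)*(q^2 + q - 6) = (q - 1)*(q + 3)*(q - 2)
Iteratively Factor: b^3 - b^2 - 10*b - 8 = (b + 1)*(b^2 - 2*b - 8) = (b - 4)*(b + 1)*(b + 2)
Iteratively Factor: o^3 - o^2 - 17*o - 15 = (o + 1)*(o^2 - 2*o - 15) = (o + 1)*(o + 3)*(o - 5)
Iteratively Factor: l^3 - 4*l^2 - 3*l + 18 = (l - 3)*(l^2 - l - 6) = (l - 3)*(l + 2)*(l - 3)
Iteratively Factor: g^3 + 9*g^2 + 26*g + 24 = (g + 2)*(g^2 + 7*g + 12) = (g + 2)*(g + 3)*(g + 4)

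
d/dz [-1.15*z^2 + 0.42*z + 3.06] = 0.42 - 2.3*z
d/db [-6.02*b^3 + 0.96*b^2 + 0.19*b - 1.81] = -18.06*b^2 + 1.92*b + 0.19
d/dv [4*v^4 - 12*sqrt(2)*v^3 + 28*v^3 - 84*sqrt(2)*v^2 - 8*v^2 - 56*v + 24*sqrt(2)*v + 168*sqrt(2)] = 16*v^3 - 36*sqrt(2)*v^2 + 84*v^2 - 168*sqrt(2)*v - 16*v - 56 + 24*sqrt(2)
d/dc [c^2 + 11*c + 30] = 2*c + 11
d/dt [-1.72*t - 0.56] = -1.72000000000000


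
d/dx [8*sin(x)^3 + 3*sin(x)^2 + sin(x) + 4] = (24*sin(x)^2 + 6*sin(x) + 1)*cos(x)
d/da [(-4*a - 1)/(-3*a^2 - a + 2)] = (12*a^2 + 4*a - (4*a + 1)*(6*a + 1) - 8)/(3*a^2 + a - 2)^2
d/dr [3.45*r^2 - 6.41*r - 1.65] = 6.9*r - 6.41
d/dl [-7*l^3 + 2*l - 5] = 2 - 21*l^2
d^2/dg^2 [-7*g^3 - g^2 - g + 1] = -42*g - 2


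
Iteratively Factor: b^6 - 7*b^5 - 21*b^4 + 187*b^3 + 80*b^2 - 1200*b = (b + 3)*(b^5 - 10*b^4 + 9*b^3 + 160*b^2 - 400*b) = b*(b + 3)*(b^4 - 10*b^3 + 9*b^2 + 160*b - 400) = b*(b - 4)*(b + 3)*(b^3 - 6*b^2 - 15*b + 100) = b*(b - 5)*(b - 4)*(b + 3)*(b^2 - b - 20) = b*(b - 5)^2*(b - 4)*(b + 3)*(b + 4)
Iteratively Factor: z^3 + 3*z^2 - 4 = (z + 2)*(z^2 + z - 2) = (z - 1)*(z + 2)*(z + 2)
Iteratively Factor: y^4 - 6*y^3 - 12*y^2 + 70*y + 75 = (y + 3)*(y^3 - 9*y^2 + 15*y + 25) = (y + 1)*(y + 3)*(y^2 - 10*y + 25) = (y - 5)*(y + 1)*(y + 3)*(y - 5)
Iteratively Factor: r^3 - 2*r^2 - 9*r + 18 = (r + 3)*(r^2 - 5*r + 6) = (r - 2)*(r + 3)*(r - 3)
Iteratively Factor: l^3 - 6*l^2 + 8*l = (l)*(l^2 - 6*l + 8) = l*(l - 4)*(l - 2)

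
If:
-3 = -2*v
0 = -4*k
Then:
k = 0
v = 3/2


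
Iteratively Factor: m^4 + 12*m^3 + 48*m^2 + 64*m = (m)*(m^3 + 12*m^2 + 48*m + 64) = m*(m + 4)*(m^2 + 8*m + 16) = m*(m + 4)^2*(m + 4)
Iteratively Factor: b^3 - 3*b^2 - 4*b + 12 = (b - 3)*(b^2 - 4) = (b - 3)*(b - 2)*(b + 2)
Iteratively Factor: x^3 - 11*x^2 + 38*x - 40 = (x - 2)*(x^2 - 9*x + 20) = (x - 5)*(x - 2)*(x - 4)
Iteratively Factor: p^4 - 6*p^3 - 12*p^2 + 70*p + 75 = (p + 3)*(p^3 - 9*p^2 + 15*p + 25) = (p + 1)*(p + 3)*(p^2 - 10*p + 25) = (p - 5)*(p + 1)*(p + 3)*(p - 5)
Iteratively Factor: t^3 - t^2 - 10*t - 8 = (t - 4)*(t^2 + 3*t + 2) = (t - 4)*(t + 2)*(t + 1)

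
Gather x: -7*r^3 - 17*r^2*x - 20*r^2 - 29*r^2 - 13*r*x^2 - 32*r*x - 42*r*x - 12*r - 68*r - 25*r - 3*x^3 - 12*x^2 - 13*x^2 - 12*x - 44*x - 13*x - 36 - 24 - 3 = -7*r^3 - 49*r^2 - 105*r - 3*x^3 + x^2*(-13*r - 25) + x*(-17*r^2 - 74*r - 69) - 63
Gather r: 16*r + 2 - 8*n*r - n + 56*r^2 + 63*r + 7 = -n + 56*r^2 + r*(79 - 8*n) + 9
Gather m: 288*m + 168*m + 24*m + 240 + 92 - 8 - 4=480*m + 320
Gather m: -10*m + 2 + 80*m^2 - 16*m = 80*m^2 - 26*m + 2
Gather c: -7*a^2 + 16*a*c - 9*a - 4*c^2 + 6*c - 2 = -7*a^2 - 9*a - 4*c^2 + c*(16*a + 6) - 2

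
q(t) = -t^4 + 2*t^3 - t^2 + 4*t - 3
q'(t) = -4*t^3 + 6*t^2 - 2*t + 4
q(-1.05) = -11.83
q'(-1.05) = 17.35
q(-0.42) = -5.04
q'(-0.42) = 6.19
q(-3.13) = -182.62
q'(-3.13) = 191.70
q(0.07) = -2.72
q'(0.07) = 3.89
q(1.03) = 1.12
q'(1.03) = 3.93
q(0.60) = -0.66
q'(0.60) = 4.10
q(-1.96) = -44.50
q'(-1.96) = 61.09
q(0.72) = -0.16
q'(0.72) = 4.18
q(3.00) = -27.00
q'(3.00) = -56.00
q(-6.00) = -1791.00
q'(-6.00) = 1096.00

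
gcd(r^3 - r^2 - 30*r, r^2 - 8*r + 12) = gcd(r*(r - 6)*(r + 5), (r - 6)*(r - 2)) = r - 6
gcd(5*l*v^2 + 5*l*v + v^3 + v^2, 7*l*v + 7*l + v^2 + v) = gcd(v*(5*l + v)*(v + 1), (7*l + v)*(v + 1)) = v + 1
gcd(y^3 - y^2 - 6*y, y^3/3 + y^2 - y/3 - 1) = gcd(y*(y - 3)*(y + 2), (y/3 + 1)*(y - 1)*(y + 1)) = 1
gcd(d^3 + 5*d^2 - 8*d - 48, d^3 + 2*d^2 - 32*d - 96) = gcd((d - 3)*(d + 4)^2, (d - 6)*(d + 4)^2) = d^2 + 8*d + 16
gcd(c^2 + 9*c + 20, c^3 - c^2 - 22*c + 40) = c + 5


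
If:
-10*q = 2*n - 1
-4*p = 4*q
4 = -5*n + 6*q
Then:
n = -17/31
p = -13/62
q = 13/62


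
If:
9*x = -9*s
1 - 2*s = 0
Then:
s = 1/2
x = -1/2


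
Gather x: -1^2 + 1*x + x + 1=2*x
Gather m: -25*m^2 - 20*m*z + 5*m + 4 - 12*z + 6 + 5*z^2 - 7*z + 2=-25*m^2 + m*(5 - 20*z) + 5*z^2 - 19*z + 12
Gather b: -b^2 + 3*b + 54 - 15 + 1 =-b^2 + 3*b + 40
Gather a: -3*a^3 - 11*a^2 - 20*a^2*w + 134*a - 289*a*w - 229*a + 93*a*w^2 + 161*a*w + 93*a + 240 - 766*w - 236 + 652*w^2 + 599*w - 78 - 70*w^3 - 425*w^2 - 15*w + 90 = -3*a^3 + a^2*(-20*w - 11) + a*(93*w^2 - 128*w - 2) - 70*w^3 + 227*w^2 - 182*w + 16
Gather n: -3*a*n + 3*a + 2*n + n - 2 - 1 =3*a + n*(3 - 3*a) - 3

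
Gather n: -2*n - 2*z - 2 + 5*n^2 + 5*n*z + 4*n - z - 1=5*n^2 + n*(5*z + 2) - 3*z - 3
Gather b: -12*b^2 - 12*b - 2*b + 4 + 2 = -12*b^2 - 14*b + 6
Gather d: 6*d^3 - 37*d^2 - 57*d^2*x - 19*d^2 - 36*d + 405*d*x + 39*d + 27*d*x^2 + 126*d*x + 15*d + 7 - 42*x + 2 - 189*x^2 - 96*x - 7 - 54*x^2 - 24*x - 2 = 6*d^3 + d^2*(-57*x - 56) + d*(27*x^2 + 531*x + 18) - 243*x^2 - 162*x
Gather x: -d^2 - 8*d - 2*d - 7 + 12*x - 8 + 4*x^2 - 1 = -d^2 - 10*d + 4*x^2 + 12*x - 16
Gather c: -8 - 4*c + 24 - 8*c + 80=96 - 12*c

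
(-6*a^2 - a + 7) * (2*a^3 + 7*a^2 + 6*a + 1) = -12*a^5 - 44*a^4 - 29*a^3 + 37*a^2 + 41*a + 7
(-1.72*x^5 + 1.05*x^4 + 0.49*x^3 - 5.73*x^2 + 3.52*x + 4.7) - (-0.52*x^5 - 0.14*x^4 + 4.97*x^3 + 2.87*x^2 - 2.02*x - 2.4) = -1.2*x^5 + 1.19*x^4 - 4.48*x^3 - 8.6*x^2 + 5.54*x + 7.1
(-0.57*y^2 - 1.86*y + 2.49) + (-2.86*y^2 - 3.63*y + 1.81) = -3.43*y^2 - 5.49*y + 4.3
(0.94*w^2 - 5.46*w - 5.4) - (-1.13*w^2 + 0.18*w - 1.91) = 2.07*w^2 - 5.64*w - 3.49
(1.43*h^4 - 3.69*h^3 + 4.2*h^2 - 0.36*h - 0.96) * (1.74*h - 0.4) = 2.4882*h^5 - 6.9926*h^4 + 8.784*h^3 - 2.3064*h^2 - 1.5264*h + 0.384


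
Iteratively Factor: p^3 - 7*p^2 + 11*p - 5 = (p - 1)*(p^2 - 6*p + 5) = (p - 5)*(p - 1)*(p - 1)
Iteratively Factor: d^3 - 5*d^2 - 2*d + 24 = (d + 2)*(d^2 - 7*d + 12) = (d - 4)*(d + 2)*(d - 3)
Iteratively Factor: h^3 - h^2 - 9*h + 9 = (h + 3)*(h^2 - 4*h + 3) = (h - 1)*(h + 3)*(h - 3)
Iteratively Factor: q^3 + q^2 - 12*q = (q + 4)*(q^2 - 3*q) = (q - 3)*(q + 4)*(q)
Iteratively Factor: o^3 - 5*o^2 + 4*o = (o)*(o^2 - 5*o + 4) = o*(o - 1)*(o - 4)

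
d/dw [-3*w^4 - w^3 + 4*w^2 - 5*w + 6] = -12*w^3 - 3*w^2 + 8*w - 5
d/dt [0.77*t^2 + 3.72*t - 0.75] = 1.54*t + 3.72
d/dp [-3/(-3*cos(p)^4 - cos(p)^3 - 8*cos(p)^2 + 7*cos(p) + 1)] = 3*(12*cos(p)^3 + 3*cos(p)^2 + 16*cos(p) - 7)*sin(p)/(3*cos(p)^4 + cos(p)^3 + 8*cos(p)^2 - 7*cos(p) - 1)^2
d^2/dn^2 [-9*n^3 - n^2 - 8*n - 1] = -54*n - 2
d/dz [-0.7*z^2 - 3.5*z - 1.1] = -1.4*z - 3.5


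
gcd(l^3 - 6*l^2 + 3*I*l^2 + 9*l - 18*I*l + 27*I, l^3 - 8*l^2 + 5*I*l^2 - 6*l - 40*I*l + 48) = l + 3*I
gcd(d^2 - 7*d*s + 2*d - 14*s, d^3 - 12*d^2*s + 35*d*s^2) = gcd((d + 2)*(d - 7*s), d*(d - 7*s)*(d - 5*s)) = -d + 7*s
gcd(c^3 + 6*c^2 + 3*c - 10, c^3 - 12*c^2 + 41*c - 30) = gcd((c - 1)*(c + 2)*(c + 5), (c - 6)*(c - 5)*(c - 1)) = c - 1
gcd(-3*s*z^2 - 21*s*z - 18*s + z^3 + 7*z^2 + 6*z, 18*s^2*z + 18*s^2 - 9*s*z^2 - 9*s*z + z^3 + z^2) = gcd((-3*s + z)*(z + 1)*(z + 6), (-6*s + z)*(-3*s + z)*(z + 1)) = -3*s*z - 3*s + z^2 + z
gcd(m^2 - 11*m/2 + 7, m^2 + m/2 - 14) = m - 7/2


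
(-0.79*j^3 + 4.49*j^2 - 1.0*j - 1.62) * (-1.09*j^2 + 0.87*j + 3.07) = 0.8611*j^5 - 5.5814*j^4 + 2.571*j^3 + 14.6801*j^2 - 4.4794*j - 4.9734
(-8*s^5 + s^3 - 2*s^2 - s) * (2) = -16*s^5 + 2*s^3 - 4*s^2 - 2*s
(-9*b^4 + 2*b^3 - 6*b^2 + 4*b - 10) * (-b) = 9*b^5 - 2*b^4 + 6*b^3 - 4*b^2 + 10*b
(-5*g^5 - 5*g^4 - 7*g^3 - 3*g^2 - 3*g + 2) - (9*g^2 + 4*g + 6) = -5*g^5 - 5*g^4 - 7*g^3 - 12*g^2 - 7*g - 4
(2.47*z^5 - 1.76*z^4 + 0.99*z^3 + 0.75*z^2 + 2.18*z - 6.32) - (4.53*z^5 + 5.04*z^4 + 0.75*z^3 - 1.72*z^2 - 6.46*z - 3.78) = -2.06*z^5 - 6.8*z^4 + 0.24*z^3 + 2.47*z^2 + 8.64*z - 2.54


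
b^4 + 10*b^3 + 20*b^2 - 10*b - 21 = (b - 1)*(b + 1)*(b + 3)*(b + 7)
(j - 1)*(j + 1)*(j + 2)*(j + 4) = j^4 + 6*j^3 + 7*j^2 - 6*j - 8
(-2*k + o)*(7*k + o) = -14*k^2 + 5*k*o + o^2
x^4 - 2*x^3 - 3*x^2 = x^2*(x - 3)*(x + 1)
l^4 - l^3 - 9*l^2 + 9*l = l*(l - 3)*(l - 1)*(l + 3)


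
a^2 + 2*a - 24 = (a - 4)*(a + 6)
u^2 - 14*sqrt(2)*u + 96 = (u - 8*sqrt(2))*(u - 6*sqrt(2))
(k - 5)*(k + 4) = k^2 - k - 20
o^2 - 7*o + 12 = (o - 4)*(o - 3)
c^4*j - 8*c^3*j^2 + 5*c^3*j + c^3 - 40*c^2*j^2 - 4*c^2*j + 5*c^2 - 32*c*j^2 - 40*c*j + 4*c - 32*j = (c + 1)*(c + 4)*(c - 8*j)*(c*j + 1)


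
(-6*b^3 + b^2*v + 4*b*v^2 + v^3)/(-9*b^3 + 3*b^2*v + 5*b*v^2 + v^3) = (2*b + v)/(3*b + v)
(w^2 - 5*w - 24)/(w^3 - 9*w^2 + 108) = (w - 8)/(w^2 - 12*w + 36)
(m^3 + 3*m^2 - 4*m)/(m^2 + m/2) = 2*(m^2 + 3*m - 4)/(2*m + 1)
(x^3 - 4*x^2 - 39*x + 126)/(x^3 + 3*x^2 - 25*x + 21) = (x^2 - x - 42)/(x^2 + 6*x - 7)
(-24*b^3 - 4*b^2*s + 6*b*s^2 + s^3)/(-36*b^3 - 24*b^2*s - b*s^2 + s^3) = (-12*b^2 + 4*b*s + s^2)/(-18*b^2 - 3*b*s + s^2)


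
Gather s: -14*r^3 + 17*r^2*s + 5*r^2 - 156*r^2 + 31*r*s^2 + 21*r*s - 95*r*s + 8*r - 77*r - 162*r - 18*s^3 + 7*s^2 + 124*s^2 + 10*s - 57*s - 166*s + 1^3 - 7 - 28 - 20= -14*r^3 - 151*r^2 - 231*r - 18*s^3 + s^2*(31*r + 131) + s*(17*r^2 - 74*r - 213) - 54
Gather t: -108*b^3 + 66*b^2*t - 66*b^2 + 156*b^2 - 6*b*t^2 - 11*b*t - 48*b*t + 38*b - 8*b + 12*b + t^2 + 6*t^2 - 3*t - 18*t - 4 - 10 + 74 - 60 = -108*b^3 + 90*b^2 + 42*b + t^2*(7 - 6*b) + t*(66*b^2 - 59*b - 21)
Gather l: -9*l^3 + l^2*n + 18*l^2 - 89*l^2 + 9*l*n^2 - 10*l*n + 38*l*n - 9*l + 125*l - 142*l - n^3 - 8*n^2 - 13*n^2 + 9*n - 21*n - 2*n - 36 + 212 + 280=-9*l^3 + l^2*(n - 71) + l*(9*n^2 + 28*n - 26) - n^3 - 21*n^2 - 14*n + 456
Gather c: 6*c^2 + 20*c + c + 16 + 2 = 6*c^2 + 21*c + 18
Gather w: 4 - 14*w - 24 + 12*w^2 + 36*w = 12*w^2 + 22*w - 20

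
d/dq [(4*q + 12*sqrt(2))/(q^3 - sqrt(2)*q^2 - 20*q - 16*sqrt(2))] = 8*(-q^3 - 4*sqrt(2)*q^2 + 6*q + 22*sqrt(2))/(q^6 - 2*sqrt(2)*q^5 - 38*q^4 + 8*sqrt(2)*q^3 + 464*q^2 + 640*sqrt(2)*q + 512)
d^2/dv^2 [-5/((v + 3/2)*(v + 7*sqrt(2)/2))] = 160*(-(2*v + 3)^2 - (2*v + 3)*(2*v + 7*sqrt(2)) - (2*v + 7*sqrt(2))^2)/((2*v + 3)^3*(2*v + 7*sqrt(2))^3)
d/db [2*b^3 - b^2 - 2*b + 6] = 6*b^2 - 2*b - 2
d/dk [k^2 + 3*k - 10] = 2*k + 3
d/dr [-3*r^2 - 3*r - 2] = -6*r - 3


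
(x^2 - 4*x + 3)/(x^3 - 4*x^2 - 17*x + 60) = (x - 1)/(x^2 - x - 20)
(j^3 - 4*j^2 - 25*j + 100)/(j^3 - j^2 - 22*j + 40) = (j - 5)/(j - 2)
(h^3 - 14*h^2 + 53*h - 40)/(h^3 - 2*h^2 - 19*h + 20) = (h - 8)/(h + 4)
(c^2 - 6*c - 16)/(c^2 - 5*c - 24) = (c + 2)/(c + 3)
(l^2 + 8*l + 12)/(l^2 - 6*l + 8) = (l^2 + 8*l + 12)/(l^2 - 6*l + 8)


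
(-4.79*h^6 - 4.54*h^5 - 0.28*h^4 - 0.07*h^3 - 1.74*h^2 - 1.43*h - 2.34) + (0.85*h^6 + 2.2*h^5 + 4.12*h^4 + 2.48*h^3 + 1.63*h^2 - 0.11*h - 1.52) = -3.94*h^6 - 2.34*h^5 + 3.84*h^4 + 2.41*h^3 - 0.11*h^2 - 1.54*h - 3.86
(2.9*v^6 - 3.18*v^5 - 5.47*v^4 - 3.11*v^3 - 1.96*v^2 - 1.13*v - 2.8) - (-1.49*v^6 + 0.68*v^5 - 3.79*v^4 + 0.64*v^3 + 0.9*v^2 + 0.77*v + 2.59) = 4.39*v^6 - 3.86*v^5 - 1.68*v^4 - 3.75*v^3 - 2.86*v^2 - 1.9*v - 5.39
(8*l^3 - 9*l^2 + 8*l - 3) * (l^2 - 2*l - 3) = 8*l^5 - 25*l^4 + 2*l^3 + 8*l^2 - 18*l + 9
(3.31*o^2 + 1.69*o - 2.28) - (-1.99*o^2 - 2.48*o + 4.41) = 5.3*o^2 + 4.17*o - 6.69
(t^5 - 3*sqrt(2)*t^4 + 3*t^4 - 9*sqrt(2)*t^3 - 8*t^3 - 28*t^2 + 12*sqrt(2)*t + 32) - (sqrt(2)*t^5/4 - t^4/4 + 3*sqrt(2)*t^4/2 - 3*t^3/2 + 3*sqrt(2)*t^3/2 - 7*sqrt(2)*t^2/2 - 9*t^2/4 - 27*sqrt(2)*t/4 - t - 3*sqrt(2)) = -sqrt(2)*t^5/4 + t^5 - 9*sqrt(2)*t^4/2 + 13*t^4/4 - 21*sqrt(2)*t^3/2 - 13*t^3/2 - 103*t^2/4 + 7*sqrt(2)*t^2/2 + t + 75*sqrt(2)*t/4 + 3*sqrt(2) + 32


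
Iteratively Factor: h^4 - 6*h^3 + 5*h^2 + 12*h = (h - 3)*(h^3 - 3*h^2 - 4*h) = (h - 4)*(h - 3)*(h^2 + h) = h*(h - 4)*(h - 3)*(h + 1)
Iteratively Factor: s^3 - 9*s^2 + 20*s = (s)*(s^2 - 9*s + 20) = s*(s - 4)*(s - 5)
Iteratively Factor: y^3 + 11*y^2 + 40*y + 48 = (y + 4)*(y^2 + 7*y + 12) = (y + 3)*(y + 4)*(y + 4)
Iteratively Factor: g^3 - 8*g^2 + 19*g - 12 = (g - 3)*(g^2 - 5*g + 4) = (g - 3)*(g - 1)*(g - 4)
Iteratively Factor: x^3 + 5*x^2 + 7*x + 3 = (x + 1)*(x^2 + 4*x + 3) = (x + 1)^2*(x + 3)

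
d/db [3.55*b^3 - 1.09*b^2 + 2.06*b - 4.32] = 10.65*b^2 - 2.18*b + 2.06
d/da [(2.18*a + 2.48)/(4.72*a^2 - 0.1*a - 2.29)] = (10.2896*a^2 - 0.218*a - (2.18*a + 2.48)*(9.44*a - 0.1) - 4.9922)/(-4.72*a^2 + 0.1*a + 2.29)^2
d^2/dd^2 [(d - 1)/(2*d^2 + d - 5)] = 2*((1 - 6*d)*(2*d^2 + d - 5) + (d - 1)*(4*d + 1)^2)/(2*d^2 + d - 5)^3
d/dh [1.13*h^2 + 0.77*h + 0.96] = 2.26*h + 0.77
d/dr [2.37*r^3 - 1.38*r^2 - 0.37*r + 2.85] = 7.11*r^2 - 2.76*r - 0.37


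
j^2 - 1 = (j - 1)*(j + 1)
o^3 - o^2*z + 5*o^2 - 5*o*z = o*(o + 5)*(o - z)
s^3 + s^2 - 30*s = s*(s - 5)*(s + 6)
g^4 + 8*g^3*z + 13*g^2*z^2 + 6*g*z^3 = g*(g + z)^2*(g + 6*z)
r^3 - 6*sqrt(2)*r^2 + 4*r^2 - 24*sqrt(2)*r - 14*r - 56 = (r + 4)*(r - 7*sqrt(2))*(r + sqrt(2))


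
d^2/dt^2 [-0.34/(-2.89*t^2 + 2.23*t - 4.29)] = (-5.679428*t^2 + 4.382396*t + 0.34*(5.78*t - 2.23)*(11.56*t - 4.46) - 8.430708)/(2.89*t^2 - 2.23*t + 4.29)^3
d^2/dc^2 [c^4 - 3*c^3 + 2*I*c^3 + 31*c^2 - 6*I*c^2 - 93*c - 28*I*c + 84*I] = 12*c^2 + c*(-18 + 12*I) + 62 - 12*I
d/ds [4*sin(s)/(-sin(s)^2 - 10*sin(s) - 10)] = 4*(sin(s)^2 - 10)*cos(s)/(sin(s)^2 + 10*sin(s) + 10)^2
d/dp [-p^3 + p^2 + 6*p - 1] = -3*p^2 + 2*p + 6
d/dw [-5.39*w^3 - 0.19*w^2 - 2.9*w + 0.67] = -16.17*w^2 - 0.38*w - 2.9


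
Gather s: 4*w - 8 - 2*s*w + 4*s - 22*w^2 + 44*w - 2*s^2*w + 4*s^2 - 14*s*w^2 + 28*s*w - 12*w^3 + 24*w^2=s^2*(4 - 2*w) + s*(-14*w^2 + 26*w + 4) - 12*w^3 + 2*w^2 + 48*w - 8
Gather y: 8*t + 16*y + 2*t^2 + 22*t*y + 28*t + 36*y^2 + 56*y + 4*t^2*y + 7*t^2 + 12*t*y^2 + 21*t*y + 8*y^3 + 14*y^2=9*t^2 + 36*t + 8*y^3 + y^2*(12*t + 50) + y*(4*t^2 + 43*t + 72)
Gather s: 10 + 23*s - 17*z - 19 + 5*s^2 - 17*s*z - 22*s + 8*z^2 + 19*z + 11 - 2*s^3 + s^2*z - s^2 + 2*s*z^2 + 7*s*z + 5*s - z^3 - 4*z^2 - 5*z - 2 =-2*s^3 + s^2*(z + 4) + s*(2*z^2 - 10*z + 6) - z^3 + 4*z^2 - 3*z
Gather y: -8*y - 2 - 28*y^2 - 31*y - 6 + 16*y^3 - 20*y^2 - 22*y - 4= 16*y^3 - 48*y^2 - 61*y - 12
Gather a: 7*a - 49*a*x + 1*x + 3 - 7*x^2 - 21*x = a*(7 - 49*x) - 7*x^2 - 20*x + 3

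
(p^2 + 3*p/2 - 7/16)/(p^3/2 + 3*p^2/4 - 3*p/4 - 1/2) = (16*p^2 + 24*p - 7)/(4*(2*p^3 + 3*p^2 - 3*p - 2))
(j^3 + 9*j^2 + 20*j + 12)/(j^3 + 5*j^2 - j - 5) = (j^2 + 8*j + 12)/(j^2 + 4*j - 5)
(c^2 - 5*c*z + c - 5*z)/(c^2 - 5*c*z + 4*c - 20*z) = (c + 1)/(c + 4)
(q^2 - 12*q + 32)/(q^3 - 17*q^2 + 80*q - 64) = (q - 4)/(q^2 - 9*q + 8)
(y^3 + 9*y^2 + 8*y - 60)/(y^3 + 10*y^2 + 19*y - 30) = (y - 2)/(y - 1)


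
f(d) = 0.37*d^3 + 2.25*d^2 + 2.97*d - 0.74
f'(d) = 1.11*d^2 + 4.5*d + 2.97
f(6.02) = 179.40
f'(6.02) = 70.29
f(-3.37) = 0.64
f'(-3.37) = 0.41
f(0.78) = 3.12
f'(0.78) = 7.16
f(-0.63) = -1.81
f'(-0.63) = 0.58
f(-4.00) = -0.30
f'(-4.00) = 2.73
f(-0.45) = -1.65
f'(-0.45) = 1.17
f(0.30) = 0.36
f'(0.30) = 4.42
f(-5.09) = -6.36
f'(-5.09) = 8.82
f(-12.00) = -351.74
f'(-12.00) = 108.81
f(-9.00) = -114.95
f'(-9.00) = 52.38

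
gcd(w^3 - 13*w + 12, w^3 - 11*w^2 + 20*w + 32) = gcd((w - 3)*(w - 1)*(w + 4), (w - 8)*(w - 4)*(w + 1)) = 1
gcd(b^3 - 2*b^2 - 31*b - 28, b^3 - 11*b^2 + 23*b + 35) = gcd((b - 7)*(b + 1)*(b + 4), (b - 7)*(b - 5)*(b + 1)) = b^2 - 6*b - 7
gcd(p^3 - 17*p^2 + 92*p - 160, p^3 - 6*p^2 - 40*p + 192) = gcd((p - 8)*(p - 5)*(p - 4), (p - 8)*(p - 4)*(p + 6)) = p^2 - 12*p + 32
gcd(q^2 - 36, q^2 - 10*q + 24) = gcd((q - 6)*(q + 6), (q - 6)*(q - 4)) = q - 6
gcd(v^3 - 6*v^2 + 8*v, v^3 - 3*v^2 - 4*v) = v^2 - 4*v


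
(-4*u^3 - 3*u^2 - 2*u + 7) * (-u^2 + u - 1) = 4*u^5 - u^4 + 3*u^3 - 6*u^2 + 9*u - 7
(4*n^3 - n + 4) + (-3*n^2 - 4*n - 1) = 4*n^3 - 3*n^2 - 5*n + 3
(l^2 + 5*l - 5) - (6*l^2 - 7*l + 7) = -5*l^2 + 12*l - 12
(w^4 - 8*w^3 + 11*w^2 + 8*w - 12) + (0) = w^4 - 8*w^3 + 11*w^2 + 8*w - 12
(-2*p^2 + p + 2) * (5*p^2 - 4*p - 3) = -10*p^4 + 13*p^3 + 12*p^2 - 11*p - 6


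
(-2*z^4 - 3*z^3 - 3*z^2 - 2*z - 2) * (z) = -2*z^5 - 3*z^4 - 3*z^3 - 2*z^2 - 2*z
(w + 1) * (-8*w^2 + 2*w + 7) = -8*w^3 - 6*w^2 + 9*w + 7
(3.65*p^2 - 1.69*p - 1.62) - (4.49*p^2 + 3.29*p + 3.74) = -0.84*p^2 - 4.98*p - 5.36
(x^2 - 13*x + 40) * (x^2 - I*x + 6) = x^4 - 13*x^3 - I*x^3 + 46*x^2 + 13*I*x^2 - 78*x - 40*I*x + 240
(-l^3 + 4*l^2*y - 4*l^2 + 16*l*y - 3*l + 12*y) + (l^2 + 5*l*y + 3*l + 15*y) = -l^3 + 4*l^2*y - 3*l^2 + 21*l*y + 27*y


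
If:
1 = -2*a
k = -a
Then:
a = -1/2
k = 1/2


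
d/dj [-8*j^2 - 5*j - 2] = -16*j - 5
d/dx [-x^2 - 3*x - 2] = -2*x - 3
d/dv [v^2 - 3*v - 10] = 2*v - 3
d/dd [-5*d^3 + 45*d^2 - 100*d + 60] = -15*d^2 + 90*d - 100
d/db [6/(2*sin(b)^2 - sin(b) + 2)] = 6*(1 - 4*sin(b))*cos(b)/(-sin(b) - cos(2*b) + 3)^2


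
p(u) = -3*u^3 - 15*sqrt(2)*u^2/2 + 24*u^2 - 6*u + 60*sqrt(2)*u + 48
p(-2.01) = -32.02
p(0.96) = 133.39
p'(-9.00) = -891.23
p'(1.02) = 96.81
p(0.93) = 130.50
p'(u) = -9*u^2 - 15*sqrt(2)*u + 48*u - 6 + 60*sqrt(2)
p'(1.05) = 97.06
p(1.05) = 142.09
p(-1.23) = -23.14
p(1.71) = 207.00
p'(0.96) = 96.27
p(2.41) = 273.83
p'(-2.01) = -11.35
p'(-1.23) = 32.29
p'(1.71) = 98.34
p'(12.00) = -895.71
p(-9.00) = 2610.19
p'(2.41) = 91.14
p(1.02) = 139.18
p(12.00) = -2261.12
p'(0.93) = 95.98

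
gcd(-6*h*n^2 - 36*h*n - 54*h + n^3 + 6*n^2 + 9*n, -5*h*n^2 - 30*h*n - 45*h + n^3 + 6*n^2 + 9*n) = n^2 + 6*n + 9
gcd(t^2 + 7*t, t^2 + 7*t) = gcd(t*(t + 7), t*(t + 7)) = t^2 + 7*t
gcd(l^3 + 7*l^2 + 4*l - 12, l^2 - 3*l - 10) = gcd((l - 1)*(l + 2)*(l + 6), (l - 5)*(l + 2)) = l + 2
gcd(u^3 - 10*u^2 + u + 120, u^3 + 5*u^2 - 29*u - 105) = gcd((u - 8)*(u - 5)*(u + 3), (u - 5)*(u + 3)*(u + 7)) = u^2 - 2*u - 15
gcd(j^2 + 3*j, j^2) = j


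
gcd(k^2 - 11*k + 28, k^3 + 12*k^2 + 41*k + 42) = 1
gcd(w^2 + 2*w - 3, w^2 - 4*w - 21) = w + 3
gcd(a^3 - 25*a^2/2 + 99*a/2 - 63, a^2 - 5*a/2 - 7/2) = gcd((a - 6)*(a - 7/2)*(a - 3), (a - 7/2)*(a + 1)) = a - 7/2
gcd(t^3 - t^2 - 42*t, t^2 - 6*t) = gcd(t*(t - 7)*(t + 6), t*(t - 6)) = t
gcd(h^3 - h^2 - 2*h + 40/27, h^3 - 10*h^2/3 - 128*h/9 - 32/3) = h + 4/3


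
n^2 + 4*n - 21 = (n - 3)*(n + 7)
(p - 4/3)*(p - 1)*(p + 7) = p^3 + 14*p^2/3 - 15*p + 28/3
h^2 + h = h*(h + 1)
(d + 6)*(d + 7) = d^2 + 13*d + 42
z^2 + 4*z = z*(z + 4)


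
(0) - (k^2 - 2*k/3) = -k^2 + 2*k/3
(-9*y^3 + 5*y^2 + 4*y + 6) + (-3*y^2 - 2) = -9*y^3 + 2*y^2 + 4*y + 4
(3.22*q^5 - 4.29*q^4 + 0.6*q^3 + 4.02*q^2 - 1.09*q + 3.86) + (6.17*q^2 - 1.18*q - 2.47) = 3.22*q^5 - 4.29*q^4 + 0.6*q^3 + 10.19*q^2 - 2.27*q + 1.39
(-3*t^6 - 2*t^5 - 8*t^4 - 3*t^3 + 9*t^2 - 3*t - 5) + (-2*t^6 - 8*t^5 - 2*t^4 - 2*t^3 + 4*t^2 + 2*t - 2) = -5*t^6 - 10*t^5 - 10*t^4 - 5*t^3 + 13*t^2 - t - 7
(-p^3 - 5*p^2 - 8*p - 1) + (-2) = -p^3 - 5*p^2 - 8*p - 3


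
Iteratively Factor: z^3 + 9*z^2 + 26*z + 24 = (z + 3)*(z^2 + 6*z + 8) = (z + 2)*(z + 3)*(z + 4)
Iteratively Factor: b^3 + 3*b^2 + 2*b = (b + 1)*(b^2 + 2*b) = b*(b + 1)*(b + 2)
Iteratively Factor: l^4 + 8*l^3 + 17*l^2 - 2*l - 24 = (l + 2)*(l^3 + 6*l^2 + 5*l - 12) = (l + 2)*(l + 4)*(l^2 + 2*l - 3) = (l - 1)*(l + 2)*(l + 4)*(l + 3)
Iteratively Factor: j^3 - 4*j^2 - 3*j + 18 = (j + 2)*(j^2 - 6*j + 9) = (j - 3)*(j + 2)*(j - 3)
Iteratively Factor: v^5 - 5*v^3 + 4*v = (v - 1)*(v^4 + v^3 - 4*v^2 - 4*v) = (v - 2)*(v - 1)*(v^3 + 3*v^2 + 2*v) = (v - 2)*(v - 1)*(v + 2)*(v^2 + v) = (v - 2)*(v - 1)*(v + 1)*(v + 2)*(v)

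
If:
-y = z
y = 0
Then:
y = 0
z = 0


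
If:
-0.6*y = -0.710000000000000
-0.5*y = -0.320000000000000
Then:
No Solution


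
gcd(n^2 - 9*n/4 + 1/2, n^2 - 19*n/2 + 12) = 1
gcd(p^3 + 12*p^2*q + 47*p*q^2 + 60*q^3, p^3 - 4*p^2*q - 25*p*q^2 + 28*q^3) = p + 4*q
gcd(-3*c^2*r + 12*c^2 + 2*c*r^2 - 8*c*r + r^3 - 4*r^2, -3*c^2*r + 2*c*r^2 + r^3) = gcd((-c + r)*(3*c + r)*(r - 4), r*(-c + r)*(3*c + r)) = -3*c^2 + 2*c*r + r^2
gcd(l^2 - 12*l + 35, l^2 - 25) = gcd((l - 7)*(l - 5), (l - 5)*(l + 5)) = l - 5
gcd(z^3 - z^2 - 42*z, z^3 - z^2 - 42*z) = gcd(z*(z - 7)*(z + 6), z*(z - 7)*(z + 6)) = z^3 - z^2 - 42*z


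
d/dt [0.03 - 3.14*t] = -3.14000000000000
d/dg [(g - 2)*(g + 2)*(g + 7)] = 3*g^2 + 14*g - 4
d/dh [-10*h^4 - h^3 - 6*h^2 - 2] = h*(-40*h^2 - 3*h - 12)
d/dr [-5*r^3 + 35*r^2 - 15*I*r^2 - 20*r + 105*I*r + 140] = -15*r^2 + r*(70 - 30*I) - 20 + 105*I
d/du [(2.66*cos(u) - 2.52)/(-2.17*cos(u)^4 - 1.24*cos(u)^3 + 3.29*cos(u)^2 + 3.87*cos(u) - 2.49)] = (-17.3166*cos(u)^4 + 15.2768*cos(u)^3 + 18.1258*cos(u)^2 - 16.5816*cos(u) - 3.129)*sin(u)/(4.7089*cos(u)^8 + 5.3816*cos(u)^7 - 12.741*cos(u)^6 - 24.955*cos(u)^5 + 12.0331*cos(u)^4 + 31.6398*cos(u)^3 - 1.4073*cos(u)^2 - 19.2726*cos(u) + 6.2001)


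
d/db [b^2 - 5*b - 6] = 2*b - 5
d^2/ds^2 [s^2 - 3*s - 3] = 2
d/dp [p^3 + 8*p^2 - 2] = p*(3*p + 16)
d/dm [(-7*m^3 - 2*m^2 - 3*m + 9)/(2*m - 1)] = (-28*m^3 + 17*m^2 + 4*m - 15)/(4*m^2 - 4*m + 1)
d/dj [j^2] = 2*j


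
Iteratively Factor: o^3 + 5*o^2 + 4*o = (o + 4)*(o^2 + o) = o*(o + 4)*(o + 1)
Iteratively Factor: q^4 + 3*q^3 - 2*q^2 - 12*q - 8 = (q + 2)*(q^3 + q^2 - 4*q - 4) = (q + 1)*(q + 2)*(q^2 - 4) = (q - 2)*(q + 1)*(q + 2)*(q + 2)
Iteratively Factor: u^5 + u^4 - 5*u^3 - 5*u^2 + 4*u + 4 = (u - 2)*(u^4 + 3*u^3 + u^2 - 3*u - 2) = (u - 2)*(u + 1)*(u^3 + 2*u^2 - u - 2) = (u - 2)*(u - 1)*(u + 1)*(u^2 + 3*u + 2) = (u - 2)*(u - 1)*(u + 1)^2*(u + 2)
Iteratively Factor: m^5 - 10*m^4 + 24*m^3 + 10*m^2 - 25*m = (m)*(m^4 - 10*m^3 + 24*m^2 + 10*m - 25) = m*(m - 5)*(m^3 - 5*m^2 - m + 5) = m*(m - 5)*(m - 1)*(m^2 - 4*m - 5) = m*(m - 5)^2*(m - 1)*(m + 1)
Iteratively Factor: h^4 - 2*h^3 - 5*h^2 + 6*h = (h - 1)*(h^3 - h^2 - 6*h) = (h - 3)*(h - 1)*(h^2 + 2*h) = h*(h - 3)*(h - 1)*(h + 2)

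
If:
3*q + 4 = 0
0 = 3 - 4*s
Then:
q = -4/3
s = 3/4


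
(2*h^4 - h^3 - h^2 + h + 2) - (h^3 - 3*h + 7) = 2*h^4 - 2*h^3 - h^2 + 4*h - 5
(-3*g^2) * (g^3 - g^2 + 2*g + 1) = -3*g^5 + 3*g^4 - 6*g^3 - 3*g^2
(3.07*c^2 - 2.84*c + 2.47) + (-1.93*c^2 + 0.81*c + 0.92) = 1.14*c^2 - 2.03*c + 3.39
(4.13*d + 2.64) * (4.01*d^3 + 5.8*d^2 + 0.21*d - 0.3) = 16.5613*d^4 + 34.5404*d^3 + 16.1793*d^2 - 0.6846*d - 0.792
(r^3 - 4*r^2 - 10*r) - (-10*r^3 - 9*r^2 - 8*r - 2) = 11*r^3 + 5*r^2 - 2*r + 2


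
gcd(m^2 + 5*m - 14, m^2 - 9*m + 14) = m - 2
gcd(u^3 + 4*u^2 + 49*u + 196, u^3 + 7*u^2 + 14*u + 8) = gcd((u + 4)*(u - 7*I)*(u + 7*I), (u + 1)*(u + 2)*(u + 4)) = u + 4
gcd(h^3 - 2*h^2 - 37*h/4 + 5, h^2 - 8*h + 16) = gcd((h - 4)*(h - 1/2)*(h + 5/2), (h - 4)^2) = h - 4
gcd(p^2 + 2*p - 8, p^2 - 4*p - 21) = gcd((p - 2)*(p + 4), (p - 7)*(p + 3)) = 1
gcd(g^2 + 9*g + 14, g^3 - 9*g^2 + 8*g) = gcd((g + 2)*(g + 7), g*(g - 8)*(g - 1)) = 1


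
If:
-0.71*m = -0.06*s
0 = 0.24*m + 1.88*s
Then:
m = 0.00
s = 0.00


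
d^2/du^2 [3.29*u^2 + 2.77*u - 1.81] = 6.58000000000000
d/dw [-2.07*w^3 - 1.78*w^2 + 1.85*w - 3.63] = -6.21*w^2 - 3.56*w + 1.85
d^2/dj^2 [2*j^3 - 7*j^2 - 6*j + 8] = 12*j - 14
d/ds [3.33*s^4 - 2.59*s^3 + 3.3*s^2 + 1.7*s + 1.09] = 13.32*s^3 - 7.77*s^2 + 6.6*s + 1.7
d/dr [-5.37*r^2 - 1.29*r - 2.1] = -10.74*r - 1.29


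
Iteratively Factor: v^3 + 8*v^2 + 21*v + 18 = (v + 3)*(v^2 + 5*v + 6) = (v + 3)^2*(v + 2)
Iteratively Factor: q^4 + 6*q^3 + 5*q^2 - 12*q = (q + 4)*(q^3 + 2*q^2 - 3*q) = q*(q + 4)*(q^2 + 2*q - 3) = q*(q + 3)*(q + 4)*(q - 1)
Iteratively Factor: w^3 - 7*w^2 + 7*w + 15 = (w - 3)*(w^2 - 4*w - 5) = (w - 5)*(w - 3)*(w + 1)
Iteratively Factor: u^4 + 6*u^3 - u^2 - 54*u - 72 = (u + 3)*(u^3 + 3*u^2 - 10*u - 24) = (u + 3)*(u + 4)*(u^2 - u - 6) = (u + 2)*(u + 3)*(u + 4)*(u - 3)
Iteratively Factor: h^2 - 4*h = (h - 4)*(h)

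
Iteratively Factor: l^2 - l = (l - 1)*(l)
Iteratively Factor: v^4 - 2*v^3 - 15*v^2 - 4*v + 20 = (v - 1)*(v^3 - v^2 - 16*v - 20) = (v - 1)*(v + 2)*(v^2 - 3*v - 10) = (v - 5)*(v - 1)*(v + 2)*(v + 2)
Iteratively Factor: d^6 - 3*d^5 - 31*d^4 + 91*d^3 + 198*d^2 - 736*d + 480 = (d - 3)*(d^5 - 31*d^3 - 2*d^2 + 192*d - 160) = (d - 3)*(d + 4)*(d^4 - 4*d^3 - 15*d^2 + 58*d - 40) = (d - 3)*(d - 1)*(d + 4)*(d^3 - 3*d^2 - 18*d + 40) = (d - 3)*(d - 1)*(d + 4)^2*(d^2 - 7*d + 10) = (d - 3)*(d - 2)*(d - 1)*(d + 4)^2*(d - 5)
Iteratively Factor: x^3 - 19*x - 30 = (x + 2)*(x^2 - 2*x - 15) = (x - 5)*(x + 2)*(x + 3)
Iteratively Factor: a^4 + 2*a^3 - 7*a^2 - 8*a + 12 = (a + 2)*(a^3 - 7*a + 6) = (a - 2)*(a + 2)*(a^2 + 2*a - 3) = (a - 2)*(a - 1)*(a + 2)*(a + 3)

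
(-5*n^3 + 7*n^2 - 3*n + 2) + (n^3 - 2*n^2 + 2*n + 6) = -4*n^3 + 5*n^2 - n + 8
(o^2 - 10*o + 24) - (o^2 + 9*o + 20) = 4 - 19*o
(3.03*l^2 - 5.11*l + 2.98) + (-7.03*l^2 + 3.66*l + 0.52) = -4.0*l^2 - 1.45*l + 3.5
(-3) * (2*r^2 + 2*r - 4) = -6*r^2 - 6*r + 12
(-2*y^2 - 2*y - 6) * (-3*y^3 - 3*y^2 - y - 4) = 6*y^5 + 12*y^4 + 26*y^3 + 28*y^2 + 14*y + 24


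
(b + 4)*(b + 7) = b^2 + 11*b + 28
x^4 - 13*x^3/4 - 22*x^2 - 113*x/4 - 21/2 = (x - 7)*(x + 3/4)*(x + 1)*(x + 2)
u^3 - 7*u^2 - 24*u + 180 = (u - 6)^2*(u + 5)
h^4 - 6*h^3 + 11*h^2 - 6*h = h*(h - 3)*(h - 2)*(h - 1)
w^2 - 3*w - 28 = (w - 7)*(w + 4)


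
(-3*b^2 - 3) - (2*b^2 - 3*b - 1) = -5*b^2 + 3*b - 2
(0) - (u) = -u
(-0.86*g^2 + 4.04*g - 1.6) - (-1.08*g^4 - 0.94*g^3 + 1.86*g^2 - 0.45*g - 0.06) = 1.08*g^4 + 0.94*g^3 - 2.72*g^2 + 4.49*g - 1.54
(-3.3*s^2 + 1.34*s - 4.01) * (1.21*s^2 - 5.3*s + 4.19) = -3.993*s^4 + 19.1114*s^3 - 25.7811*s^2 + 26.8676*s - 16.8019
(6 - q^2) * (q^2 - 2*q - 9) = -q^4 + 2*q^3 + 15*q^2 - 12*q - 54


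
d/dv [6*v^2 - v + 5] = 12*v - 1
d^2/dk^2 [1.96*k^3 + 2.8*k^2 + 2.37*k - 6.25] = 11.76*k + 5.6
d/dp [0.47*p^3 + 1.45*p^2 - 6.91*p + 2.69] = 1.41*p^2 + 2.9*p - 6.91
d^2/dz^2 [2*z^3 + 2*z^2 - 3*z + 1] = 12*z + 4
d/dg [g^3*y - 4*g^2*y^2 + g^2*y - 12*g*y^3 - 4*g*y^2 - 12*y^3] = y*(3*g^2 - 8*g*y + 2*g - 12*y^2 - 4*y)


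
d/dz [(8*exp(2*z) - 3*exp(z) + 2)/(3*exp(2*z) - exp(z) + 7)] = (exp(2*z) + 100*exp(z) - 19)*exp(z)/(9*exp(4*z) - 6*exp(3*z) + 43*exp(2*z) - 14*exp(z) + 49)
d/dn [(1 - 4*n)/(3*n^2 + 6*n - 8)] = 2*(6*n^2 - 3*n + 13)/(9*n^4 + 36*n^3 - 12*n^2 - 96*n + 64)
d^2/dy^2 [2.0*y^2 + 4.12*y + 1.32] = 4.00000000000000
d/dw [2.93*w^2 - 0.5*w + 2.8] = 5.86*w - 0.5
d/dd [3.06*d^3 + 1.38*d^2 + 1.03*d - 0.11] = 9.18*d^2 + 2.76*d + 1.03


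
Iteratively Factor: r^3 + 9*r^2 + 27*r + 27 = (r + 3)*(r^2 + 6*r + 9) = (r + 3)^2*(r + 3)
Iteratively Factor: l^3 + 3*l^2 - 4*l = (l)*(l^2 + 3*l - 4) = l*(l - 1)*(l + 4)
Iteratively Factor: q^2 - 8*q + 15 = (q - 5)*(q - 3)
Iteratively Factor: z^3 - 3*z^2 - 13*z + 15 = (z - 5)*(z^2 + 2*z - 3) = (z - 5)*(z - 1)*(z + 3)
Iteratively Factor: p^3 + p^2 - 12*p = (p)*(p^2 + p - 12) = p*(p + 4)*(p - 3)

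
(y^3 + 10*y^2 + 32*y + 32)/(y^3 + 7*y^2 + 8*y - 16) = (y + 2)/(y - 1)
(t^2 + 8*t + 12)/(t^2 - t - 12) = (t^2 + 8*t + 12)/(t^2 - t - 12)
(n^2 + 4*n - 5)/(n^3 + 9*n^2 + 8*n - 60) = (n - 1)/(n^2 + 4*n - 12)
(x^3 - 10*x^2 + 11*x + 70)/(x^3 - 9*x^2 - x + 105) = (x + 2)/(x + 3)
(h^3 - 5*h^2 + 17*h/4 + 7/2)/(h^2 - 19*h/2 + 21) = (h^2 - 3*h/2 - 1)/(h - 6)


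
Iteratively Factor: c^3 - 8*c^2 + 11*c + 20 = (c - 5)*(c^2 - 3*c - 4) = (c - 5)*(c - 4)*(c + 1)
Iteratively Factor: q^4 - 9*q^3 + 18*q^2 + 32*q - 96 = (q - 4)*(q^3 - 5*q^2 - 2*q + 24) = (q - 4)^2*(q^2 - q - 6) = (q - 4)^2*(q + 2)*(q - 3)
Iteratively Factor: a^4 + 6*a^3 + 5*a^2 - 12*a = (a + 3)*(a^3 + 3*a^2 - 4*a) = (a + 3)*(a + 4)*(a^2 - a) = (a - 1)*(a + 3)*(a + 4)*(a)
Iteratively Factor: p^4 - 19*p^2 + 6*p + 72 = (p + 2)*(p^3 - 2*p^2 - 15*p + 36) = (p - 3)*(p + 2)*(p^2 + p - 12) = (p - 3)^2*(p + 2)*(p + 4)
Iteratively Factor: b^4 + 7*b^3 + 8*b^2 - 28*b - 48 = (b + 4)*(b^3 + 3*b^2 - 4*b - 12) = (b + 3)*(b + 4)*(b^2 - 4) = (b - 2)*(b + 3)*(b + 4)*(b + 2)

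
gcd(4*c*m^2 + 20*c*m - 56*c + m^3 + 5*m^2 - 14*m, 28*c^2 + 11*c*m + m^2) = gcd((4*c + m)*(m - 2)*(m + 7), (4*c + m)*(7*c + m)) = 4*c + m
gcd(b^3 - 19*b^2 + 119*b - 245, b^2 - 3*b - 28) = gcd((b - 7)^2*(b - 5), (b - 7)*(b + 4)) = b - 7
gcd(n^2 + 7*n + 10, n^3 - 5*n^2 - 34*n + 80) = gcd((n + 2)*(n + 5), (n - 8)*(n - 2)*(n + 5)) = n + 5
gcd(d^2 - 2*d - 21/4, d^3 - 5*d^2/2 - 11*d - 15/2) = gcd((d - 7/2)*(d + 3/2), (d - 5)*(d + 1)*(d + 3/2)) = d + 3/2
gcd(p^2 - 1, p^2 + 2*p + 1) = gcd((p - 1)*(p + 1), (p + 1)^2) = p + 1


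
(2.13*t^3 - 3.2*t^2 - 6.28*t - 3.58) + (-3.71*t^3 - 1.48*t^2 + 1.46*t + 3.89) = -1.58*t^3 - 4.68*t^2 - 4.82*t + 0.31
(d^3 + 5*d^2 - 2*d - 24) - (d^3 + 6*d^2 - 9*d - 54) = -d^2 + 7*d + 30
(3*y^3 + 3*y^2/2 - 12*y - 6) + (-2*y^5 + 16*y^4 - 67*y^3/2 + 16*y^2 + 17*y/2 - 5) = -2*y^5 + 16*y^4 - 61*y^3/2 + 35*y^2/2 - 7*y/2 - 11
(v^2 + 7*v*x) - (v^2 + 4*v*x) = 3*v*x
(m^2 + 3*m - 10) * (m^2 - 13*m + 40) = m^4 - 10*m^3 - 9*m^2 + 250*m - 400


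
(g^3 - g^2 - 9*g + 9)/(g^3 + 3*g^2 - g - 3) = (g - 3)/(g + 1)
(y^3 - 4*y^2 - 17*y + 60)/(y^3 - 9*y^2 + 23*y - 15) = (y + 4)/(y - 1)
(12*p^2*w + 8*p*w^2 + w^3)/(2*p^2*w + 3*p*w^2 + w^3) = (6*p + w)/(p + w)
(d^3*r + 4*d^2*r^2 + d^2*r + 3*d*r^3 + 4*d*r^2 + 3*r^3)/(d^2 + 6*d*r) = r*(d^3 + 4*d^2*r + d^2 + 3*d*r^2 + 4*d*r + 3*r^2)/(d*(d + 6*r))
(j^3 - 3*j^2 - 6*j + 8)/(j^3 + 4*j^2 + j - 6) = (j - 4)/(j + 3)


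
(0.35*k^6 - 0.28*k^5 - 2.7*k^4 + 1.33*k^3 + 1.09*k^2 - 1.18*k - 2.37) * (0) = 0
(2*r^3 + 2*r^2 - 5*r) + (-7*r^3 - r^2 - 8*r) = -5*r^3 + r^2 - 13*r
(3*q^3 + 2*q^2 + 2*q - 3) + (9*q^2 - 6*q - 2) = 3*q^3 + 11*q^2 - 4*q - 5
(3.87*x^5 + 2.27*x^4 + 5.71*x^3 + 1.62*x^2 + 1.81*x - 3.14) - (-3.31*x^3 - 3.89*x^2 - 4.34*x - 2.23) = 3.87*x^5 + 2.27*x^4 + 9.02*x^3 + 5.51*x^2 + 6.15*x - 0.91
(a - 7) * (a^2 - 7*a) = a^3 - 14*a^2 + 49*a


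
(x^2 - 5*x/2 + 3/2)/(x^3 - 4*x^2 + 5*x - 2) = (x - 3/2)/(x^2 - 3*x + 2)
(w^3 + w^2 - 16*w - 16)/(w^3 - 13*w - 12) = (w + 4)/(w + 3)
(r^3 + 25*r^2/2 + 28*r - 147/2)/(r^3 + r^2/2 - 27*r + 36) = (r^2 + 14*r + 49)/(r^2 + 2*r - 24)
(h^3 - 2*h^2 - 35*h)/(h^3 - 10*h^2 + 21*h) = (h + 5)/(h - 3)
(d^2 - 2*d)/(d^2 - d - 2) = d/(d + 1)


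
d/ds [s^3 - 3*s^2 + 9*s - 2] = 3*s^2 - 6*s + 9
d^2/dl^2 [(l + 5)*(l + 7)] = 2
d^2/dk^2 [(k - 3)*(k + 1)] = 2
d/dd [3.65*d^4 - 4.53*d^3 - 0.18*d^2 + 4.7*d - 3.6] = 14.6*d^3 - 13.59*d^2 - 0.36*d + 4.7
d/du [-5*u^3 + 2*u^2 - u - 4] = -15*u^2 + 4*u - 1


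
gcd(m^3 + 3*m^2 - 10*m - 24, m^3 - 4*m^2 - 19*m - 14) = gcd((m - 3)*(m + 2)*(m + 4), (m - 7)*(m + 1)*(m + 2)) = m + 2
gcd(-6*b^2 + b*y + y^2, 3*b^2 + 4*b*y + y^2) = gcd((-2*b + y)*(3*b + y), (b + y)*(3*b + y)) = 3*b + y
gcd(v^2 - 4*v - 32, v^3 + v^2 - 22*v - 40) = v + 4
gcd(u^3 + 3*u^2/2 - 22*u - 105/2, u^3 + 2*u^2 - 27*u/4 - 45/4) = u + 3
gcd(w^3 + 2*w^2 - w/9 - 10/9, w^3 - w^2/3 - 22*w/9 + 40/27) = w^2 + w - 10/9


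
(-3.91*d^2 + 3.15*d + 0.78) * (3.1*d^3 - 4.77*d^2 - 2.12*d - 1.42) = -12.121*d^5 + 28.4157*d^4 - 4.3183*d^3 - 4.8464*d^2 - 6.1266*d - 1.1076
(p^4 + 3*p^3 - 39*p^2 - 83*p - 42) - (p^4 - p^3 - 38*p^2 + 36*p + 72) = 4*p^3 - p^2 - 119*p - 114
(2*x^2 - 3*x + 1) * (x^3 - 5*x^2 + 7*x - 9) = 2*x^5 - 13*x^4 + 30*x^3 - 44*x^2 + 34*x - 9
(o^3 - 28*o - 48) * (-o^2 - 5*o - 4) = -o^5 - 5*o^4 + 24*o^3 + 188*o^2 + 352*o + 192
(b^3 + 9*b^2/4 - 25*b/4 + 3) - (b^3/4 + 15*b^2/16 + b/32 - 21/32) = 3*b^3/4 + 21*b^2/16 - 201*b/32 + 117/32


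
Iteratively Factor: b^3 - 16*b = (b + 4)*(b^2 - 4*b) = b*(b + 4)*(b - 4)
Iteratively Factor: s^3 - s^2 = (s)*(s^2 - s) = s*(s - 1)*(s)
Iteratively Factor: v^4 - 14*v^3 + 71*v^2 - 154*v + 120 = (v - 5)*(v^3 - 9*v^2 + 26*v - 24) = (v - 5)*(v - 2)*(v^2 - 7*v + 12) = (v - 5)*(v - 3)*(v - 2)*(v - 4)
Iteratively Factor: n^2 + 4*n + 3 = (n + 1)*(n + 3)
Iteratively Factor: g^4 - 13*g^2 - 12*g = (g - 4)*(g^3 + 4*g^2 + 3*g) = (g - 4)*(g + 1)*(g^2 + 3*g) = (g - 4)*(g + 1)*(g + 3)*(g)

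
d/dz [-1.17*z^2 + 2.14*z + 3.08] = 2.14 - 2.34*z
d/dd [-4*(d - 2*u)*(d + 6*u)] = -8*d - 16*u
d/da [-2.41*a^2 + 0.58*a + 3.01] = 0.58 - 4.82*a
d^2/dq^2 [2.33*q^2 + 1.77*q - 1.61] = 4.66000000000000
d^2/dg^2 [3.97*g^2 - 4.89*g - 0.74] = 7.94000000000000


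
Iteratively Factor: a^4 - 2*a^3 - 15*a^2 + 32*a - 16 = (a - 1)*(a^3 - a^2 - 16*a + 16) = (a - 4)*(a - 1)*(a^2 + 3*a - 4) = (a - 4)*(a - 1)*(a + 4)*(a - 1)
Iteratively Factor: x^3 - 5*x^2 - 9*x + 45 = (x - 3)*(x^2 - 2*x - 15) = (x - 3)*(x + 3)*(x - 5)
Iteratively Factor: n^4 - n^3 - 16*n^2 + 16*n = (n + 4)*(n^3 - 5*n^2 + 4*n) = (n - 1)*(n + 4)*(n^2 - 4*n) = (n - 4)*(n - 1)*(n + 4)*(n)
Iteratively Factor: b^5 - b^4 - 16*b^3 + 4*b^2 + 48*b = (b - 2)*(b^4 + b^3 - 14*b^2 - 24*b) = (b - 2)*(b + 3)*(b^3 - 2*b^2 - 8*b) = b*(b - 2)*(b + 3)*(b^2 - 2*b - 8) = b*(b - 2)*(b + 2)*(b + 3)*(b - 4)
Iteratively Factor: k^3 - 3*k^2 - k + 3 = (k - 3)*(k^2 - 1) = (k - 3)*(k - 1)*(k + 1)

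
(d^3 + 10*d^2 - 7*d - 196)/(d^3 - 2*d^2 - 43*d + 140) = (d + 7)/(d - 5)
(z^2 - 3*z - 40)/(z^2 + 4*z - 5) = (z - 8)/(z - 1)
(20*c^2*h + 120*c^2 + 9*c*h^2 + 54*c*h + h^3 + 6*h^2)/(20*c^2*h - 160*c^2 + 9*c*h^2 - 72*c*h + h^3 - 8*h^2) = (h + 6)/(h - 8)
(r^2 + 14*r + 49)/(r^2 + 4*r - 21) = (r + 7)/(r - 3)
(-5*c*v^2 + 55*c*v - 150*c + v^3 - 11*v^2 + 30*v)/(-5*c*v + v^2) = v - 11 + 30/v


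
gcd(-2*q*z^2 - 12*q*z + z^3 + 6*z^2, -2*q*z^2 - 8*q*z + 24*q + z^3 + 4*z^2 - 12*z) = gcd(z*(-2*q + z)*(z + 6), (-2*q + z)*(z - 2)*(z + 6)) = -2*q*z - 12*q + z^2 + 6*z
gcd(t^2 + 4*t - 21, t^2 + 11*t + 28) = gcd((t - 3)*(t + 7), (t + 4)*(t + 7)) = t + 7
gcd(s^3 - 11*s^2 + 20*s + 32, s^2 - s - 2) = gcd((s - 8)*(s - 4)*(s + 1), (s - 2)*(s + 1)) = s + 1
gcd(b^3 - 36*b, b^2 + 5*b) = b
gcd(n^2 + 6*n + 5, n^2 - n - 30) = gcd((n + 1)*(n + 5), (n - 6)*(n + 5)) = n + 5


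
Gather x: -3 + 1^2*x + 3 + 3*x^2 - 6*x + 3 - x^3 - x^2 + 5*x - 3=-x^3 + 2*x^2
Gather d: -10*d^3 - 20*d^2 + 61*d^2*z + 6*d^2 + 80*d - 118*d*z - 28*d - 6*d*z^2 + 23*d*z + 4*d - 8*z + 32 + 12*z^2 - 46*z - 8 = -10*d^3 + d^2*(61*z - 14) + d*(-6*z^2 - 95*z + 56) + 12*z^2 - 54*z + 24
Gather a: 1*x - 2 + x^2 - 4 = x^2 + x - 6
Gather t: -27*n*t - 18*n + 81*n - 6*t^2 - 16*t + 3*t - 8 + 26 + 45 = 63*n - 6*t^2 + t*(-27*n - 13) + 63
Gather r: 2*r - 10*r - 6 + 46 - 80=-8*r - 40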